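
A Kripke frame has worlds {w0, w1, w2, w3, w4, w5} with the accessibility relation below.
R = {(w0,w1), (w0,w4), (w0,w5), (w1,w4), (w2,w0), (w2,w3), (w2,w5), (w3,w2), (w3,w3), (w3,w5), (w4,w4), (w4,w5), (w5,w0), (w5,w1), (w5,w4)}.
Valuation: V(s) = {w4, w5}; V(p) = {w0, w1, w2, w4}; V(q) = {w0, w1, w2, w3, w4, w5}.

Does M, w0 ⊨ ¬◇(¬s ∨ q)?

At w0: ◇(¬s ∨ q) is true, so ¬◇(¬s ∨ q) is false.
  At w0: ◇(¬s ∨ q) requires ¬s ∨ q at some successor in {w1, w4, w5}.
    ¬s ∨ q holds at w1, so ◇(¬s ∨ q) is true at w0.

No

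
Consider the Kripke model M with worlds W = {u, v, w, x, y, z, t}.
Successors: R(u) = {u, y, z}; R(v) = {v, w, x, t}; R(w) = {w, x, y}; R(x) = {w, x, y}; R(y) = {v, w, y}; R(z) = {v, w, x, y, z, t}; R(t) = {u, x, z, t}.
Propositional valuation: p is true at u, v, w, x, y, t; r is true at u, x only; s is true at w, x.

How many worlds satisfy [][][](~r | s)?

2

Let φ = [][][](~r | s). Evaluate φ at each world:
  u (successors {u, y, z}): φ is false.
  v (successors {v, w, x, t}): φ is false.
  w (successors {w, x, y}): φ is true.
  x (successors {w, x, y}): φ is true.
  y (successors {v, w, y}): φ is false.
  z (successors {v, w, x, y, z, t}): φ is false.
  t (successors {u, x, z, t}): φ is false.
For instance, at t:
  At t: [][][](~r | s) requires [][](~r | s) at every successor {u, x, z, t}.
    [][](~r | s) fails at u, so [][][](~r | s) is false at t.
      At u: [][](~r | s) requires [](~r | s) at every successor {u, y, z}.
        [](~r | s) fails at u, so [][](~r | s) is false at u.
Satisfying worlds: {w, x}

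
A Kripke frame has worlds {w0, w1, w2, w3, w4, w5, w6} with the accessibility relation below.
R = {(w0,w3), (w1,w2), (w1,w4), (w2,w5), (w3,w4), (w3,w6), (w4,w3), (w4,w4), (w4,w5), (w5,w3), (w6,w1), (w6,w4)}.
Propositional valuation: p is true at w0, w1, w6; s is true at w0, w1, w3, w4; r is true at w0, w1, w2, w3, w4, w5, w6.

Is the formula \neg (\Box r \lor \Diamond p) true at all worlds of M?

Let φ = \neg (\Box r \lor \Diamond p). Evaluate φ at each world:
  w0 (successors {w3}): φ is false.
  w1 (successors {w2, w4}): φ is false.
  w2 (successors {w5}): φ is false.
  w3 (successors {w4, w6}): φ is false.
  w4 (successors {w3, w4, w5}): φ is false.
  w5 (successors {w3}): φ is false.
  w6 (successors {w1, w4}): φ is false.
Detail at w0 (counterexample):
  At w0: \Box r \lor \Diamond p is true, so \neg (\Box r \lor \Diamond p) is false.
    At w0: \Box r is true, \Diamond p is false, so \Box r \lor \Diamond p is true.
      At w0: \Box r requires r at every successor {w3}.
        At w3: r is true.
      So \Box r is true at w0.
      At w0: \Diamond p requires p at some successor in {w3}.
        At w3: p is false.
      So \Diamond p is false at w0.

No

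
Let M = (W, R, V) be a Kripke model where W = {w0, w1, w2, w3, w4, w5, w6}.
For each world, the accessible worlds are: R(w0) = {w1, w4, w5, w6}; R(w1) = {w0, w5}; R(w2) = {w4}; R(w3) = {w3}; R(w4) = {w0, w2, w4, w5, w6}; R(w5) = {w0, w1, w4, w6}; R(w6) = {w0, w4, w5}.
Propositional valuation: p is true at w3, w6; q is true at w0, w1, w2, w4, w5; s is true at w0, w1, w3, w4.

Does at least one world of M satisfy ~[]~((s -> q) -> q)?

Yes

Let φ = ~[]~((s -> q) -> q). Evaluate φ at each world:
  w0 (successors {w1, w4, w5, w6}): φ is true.
  w1 (successors {w0, w5}): φ is true.
  w2 (successors {w4}): φ is true.
  w3 (successors {w3}): φ is true.
  w4 (successors {w0, w2, w4, w5, w6}): φ is true.
  w5 (successors {w0, w1, w4, w6}): φ is true.
  w6 (successors {w0, w4, w5}): φ is true.
Detail at w0 (witness):
  At w0: []~((s -> q) -> q) is false, so ~[]~((s -> q) -> q) is true.
    At w0: []~((s -> q) -> q) requires ~((s -> q) -> q) at every successor {w1, w4, w5, w6}.
      ~((s -> q) -> q) fails at w1, so []~((s -> q) -> q) is false at w0.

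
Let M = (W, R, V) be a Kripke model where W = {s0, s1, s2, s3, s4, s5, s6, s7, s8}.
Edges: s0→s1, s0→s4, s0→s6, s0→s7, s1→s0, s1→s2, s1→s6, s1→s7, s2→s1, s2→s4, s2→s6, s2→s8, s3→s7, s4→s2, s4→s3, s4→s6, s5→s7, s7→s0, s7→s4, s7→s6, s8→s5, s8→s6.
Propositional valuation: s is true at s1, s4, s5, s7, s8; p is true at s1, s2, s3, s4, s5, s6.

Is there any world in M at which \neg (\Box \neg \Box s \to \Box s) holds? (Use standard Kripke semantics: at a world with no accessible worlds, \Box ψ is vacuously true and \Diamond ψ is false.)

No

Let φ = \neg (\Box \neg \Box s \to \Box s). Evaluate φ at each world:
  s0 (successors {s1, s4, s6, s7}): φ is false.
  s1 (successors {s0, s2, s6, s7}): φ is false.
  s2 (successors {s1, s4, s6, s8}): φ is false.
  s3 (successors {s7}): φ is false.
  s4 (successors {s2, s3, s6}): φ is false.
  s5 (successors {s7}): φ is false.
  s6 (successors ∅): φ is false.
  s7 (successors {s0, s4, s6}): φ is false.
  s8 (successors {s5, s6}): φ is false.
For instance, at s1:
  At s1: \Box \neg \Box s \to \Box s is true, so \neg (\Box \neg \Box s \to \Box s) is false.
    At s1: \Box \neg \Box s is false, \Box s is false, so \Box \neg \Box s \to \Box s is true.
      At s1: \Box \neg \Box s requires \neg \Box s at every successor {s0, s2, s6, s7}.
        \neg \Box s fails at s6, so \Box \neg \Box s is false at s1.
      At s1: \Box s requires s at every successor {s0, s2, s6, s7}.
        s fails at s0, so \Box s is false at s1.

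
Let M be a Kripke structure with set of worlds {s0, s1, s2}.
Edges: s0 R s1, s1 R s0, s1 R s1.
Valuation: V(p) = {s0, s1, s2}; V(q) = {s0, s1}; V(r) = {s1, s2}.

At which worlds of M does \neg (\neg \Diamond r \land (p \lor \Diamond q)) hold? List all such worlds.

s0, s1

Let φ = \neg (\neg \Diamond r \land (p \lor \Diamond q)). Evaluate φ at each world:
  s0 (successors {s1}): φ is true.
  s1 (successors {s0, s1}): φ is true.
  s2 (successors ∅): φ is false.
For instance, at s0:
  At s0: \neg \Diamond r \land (p \lor \Diamond q) is false, so \neg (\neg \Diamond r \land (p \lor \Diamond q)) is true.
    At s0: \neg \Diamond r is false, p \lor \Diamond q is true, so \neg \Diamond r \land (p \lor \Diamond q) is false.
      At s0: \Diamond r is true, so \neg \Diamond r is false.
      At s0: p is true, \Diamond q is true, so p \lor \Diamond q is true.
Satisfying worlds: {s0, s1}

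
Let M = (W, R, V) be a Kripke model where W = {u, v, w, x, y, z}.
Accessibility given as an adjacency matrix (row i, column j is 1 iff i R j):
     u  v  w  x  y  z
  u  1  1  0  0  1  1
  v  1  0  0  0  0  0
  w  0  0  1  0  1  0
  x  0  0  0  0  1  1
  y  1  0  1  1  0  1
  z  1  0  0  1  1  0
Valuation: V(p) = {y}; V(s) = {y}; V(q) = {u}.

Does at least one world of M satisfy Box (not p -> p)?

No

Let φ = Box (not p -> p). Evaluate φ at each world:
  u (successors {u, v, y, z}): φ is false.
  v (successors {u}): φ is false.
  w (successors {w, y}): φ is false.
  x (successors {y, z}): φ is false.
  y (successors {u, w, x, z}): φ is false.
  z (successors {u, x, y}): φ is false.
For instance, at y:
  At y: Box (not p -> p) requires not p -> p at every successor {u, w, x, z}.
    not p -> p fails at u, so Box (not p -> p) is false at y.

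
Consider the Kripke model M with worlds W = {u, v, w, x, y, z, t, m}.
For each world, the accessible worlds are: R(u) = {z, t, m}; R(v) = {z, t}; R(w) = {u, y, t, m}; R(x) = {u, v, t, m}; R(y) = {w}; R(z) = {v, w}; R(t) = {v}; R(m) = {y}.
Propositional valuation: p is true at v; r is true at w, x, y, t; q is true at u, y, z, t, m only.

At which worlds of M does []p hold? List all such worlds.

t

Recall that []ψ holds at a world iff ψ holds at every accessible world, and <>ψ holds iff ψ holds at some accessible world.
Let φ = []p. Evaluate φ at each world:
  u (successors {z, t, m}): φ is false.
  v (successors {z, t}): φ is false.
  w (successors {u, y, t, m}): φ is false.
  x (successors {u, v, t, m}): φ is false.
  y (successors {w}): φ is false.
  z (successors {v, w}): φ is false.
  t (successors {v}): φ is true.
  m (successors {y}): φ is false.
For instance, at x:
  At x: []p requires p at every successor {u, v, t, m}.
    p fails at u, so []p is false at x.
Satisfying worlds: {t}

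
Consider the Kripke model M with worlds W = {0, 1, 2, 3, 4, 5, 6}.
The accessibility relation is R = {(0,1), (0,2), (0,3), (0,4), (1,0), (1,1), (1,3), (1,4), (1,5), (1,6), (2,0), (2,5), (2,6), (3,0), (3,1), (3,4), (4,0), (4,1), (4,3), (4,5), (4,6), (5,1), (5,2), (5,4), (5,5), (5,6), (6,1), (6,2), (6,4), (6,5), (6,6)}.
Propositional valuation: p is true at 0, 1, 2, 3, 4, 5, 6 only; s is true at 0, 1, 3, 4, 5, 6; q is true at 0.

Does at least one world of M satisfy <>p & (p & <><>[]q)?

Let φ = <>p & (p & <><>[]q). Evaluate φ at each world:
  0 (successors {1, 2, 3, 4}): φ is false.
  1 (successors {0, 1, 3, 4, 5, 6}): φ is false.
  2 (successors {0, 5, 6}): φ is false.
  3 (successors {0, 1, 4}): φ is false.
  4 (successors {0, 1, 3, 5, 6}): φ is false.
  5 (successors {1, 2, 4, 5, 6}): φ is false.
  6 (successors {1, 2, 4, 5, 6}): φ is false.
For instance, at 2:
  At 2: <>p is true, p & <><>[]q is false, so <>p & (p & <><>[]q) is false.
    At 2: <>p requires p at some successor in {0, 5, 6}.
      p holds at 0, so <>p is true at 2.
    At 2: p is true, <><>[]q is false, so p & <><>[]q is false.
      At 2: <><>[]q requires <>[]q at some successor in {0, 5, 6}.
        At 0: <>[]q is false.
        At 5: <>[]q is false.
        At 6: <>[]q is false.
      So <><>[]q is false at 2.

No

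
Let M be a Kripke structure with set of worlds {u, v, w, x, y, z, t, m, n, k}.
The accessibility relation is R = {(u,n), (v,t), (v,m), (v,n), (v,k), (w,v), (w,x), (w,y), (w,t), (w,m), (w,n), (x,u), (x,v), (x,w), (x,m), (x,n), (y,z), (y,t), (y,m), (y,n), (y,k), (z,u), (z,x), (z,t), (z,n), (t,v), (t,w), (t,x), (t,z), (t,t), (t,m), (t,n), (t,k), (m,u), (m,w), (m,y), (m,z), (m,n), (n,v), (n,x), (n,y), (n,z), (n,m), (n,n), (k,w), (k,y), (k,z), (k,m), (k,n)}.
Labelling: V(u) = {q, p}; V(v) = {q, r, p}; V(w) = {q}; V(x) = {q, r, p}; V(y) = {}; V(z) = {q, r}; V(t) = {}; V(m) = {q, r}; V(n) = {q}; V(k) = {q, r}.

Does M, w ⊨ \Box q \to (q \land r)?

Recall that \Box ψ holds at a world iff ψ holds at every accessible world, and \Diamond ψ holds iff ψ holds at some accessible world.
At w: \Box q is false, q \land r is false, so \Box q \to (q \land r) is true.
  At w: \Box q requires q at every successor {v, x, y, t, m, n}.
    q fails at y, so \Box q is false at w.

Yes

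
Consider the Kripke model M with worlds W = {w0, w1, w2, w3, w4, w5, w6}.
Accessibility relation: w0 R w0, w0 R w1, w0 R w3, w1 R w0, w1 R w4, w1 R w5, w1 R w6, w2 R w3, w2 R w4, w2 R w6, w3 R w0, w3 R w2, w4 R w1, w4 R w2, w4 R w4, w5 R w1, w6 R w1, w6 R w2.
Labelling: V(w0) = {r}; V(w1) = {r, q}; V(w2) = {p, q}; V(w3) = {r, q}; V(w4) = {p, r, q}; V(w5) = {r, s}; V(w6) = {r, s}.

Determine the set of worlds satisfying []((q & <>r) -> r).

w0, w1, w2, w5

Recall that []ψ holds at a world iff ψ holds at every accessible world, and <>ψ holds iff ψ holds at some accessible world.
Let φ = []((q & <>r) -> r). Evaluate φ at each world:
  w0 (successors {w0, w1, w3}): φ is true.
  w1 (successors {w0, w4, w5, w6}): φ is true.
  w2 (successors {w3, w4, w6}): φ is true.
  w3 (successors {w0, w2}): φ is false.
  w4 (successors {w1, w2, w4}): φ is false.
  w5 (successors {w1}): φ is true.
  w6 (successors {w1, w2}): φ is false.
For instance, at w2:
  At w2: []((q & <>r) -> r) requires (q & <>r) -> r at every successor {w3, w4, w6}.
      At w3: q & <>r is true, r is true, so (q & <>r) -> r is true.
      At w4: q & <>r is true, r is true, so (q & <>r) -> r is true.
      At w6: q & <>r is false, r is true, so (q & <>r) -> r is true.
  So []((q & <>r) -> r) is true at w2.
Satisfying worlds: {w0, w1, w2, w5}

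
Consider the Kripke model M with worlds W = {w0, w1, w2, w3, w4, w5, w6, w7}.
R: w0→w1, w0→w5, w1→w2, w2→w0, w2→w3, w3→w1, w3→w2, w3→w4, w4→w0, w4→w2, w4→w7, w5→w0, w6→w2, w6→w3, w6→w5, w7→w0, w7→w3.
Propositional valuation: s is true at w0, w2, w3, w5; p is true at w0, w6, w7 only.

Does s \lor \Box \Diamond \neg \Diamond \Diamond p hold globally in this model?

No

Let φ = s \lor \Box \Diamond \neg \Diamond \Diamond p. Evaluate φ at each world:
  w0 (successors {w1, w5}): φ is true.
  w1 (successors {w2}): φ is false.
  w2 (successors {w0, w3}): φ is true.
  w3 (successors {w1, w2, w4}): φ is true.
  w4 (successors {w0, w2, w7}): φ is false.
  w5 (successors {w0}): φ is true.
  w6 (successors {w2, w3, w5}): φ is false.
  w7 (successors {w0, w3}): φ is true.
Detail at w1 (counterexample):
  At w1: s is false, \Box \Diamond \neg \Diamond \Diamond p is false, so s \lor \Box \Diamond \neg \Diamond \Diamond p is false.
    At w1: \Box \Diamond \neg \Diamond \Diamond p requires \Diamond \neg \Diamond \Diamond p at every successor {w2}.
      \Diamond \neg \Diamond \Diamond p fails at w2, so \Box \Diamond \neg \Diamond \Diamond p is false at w1.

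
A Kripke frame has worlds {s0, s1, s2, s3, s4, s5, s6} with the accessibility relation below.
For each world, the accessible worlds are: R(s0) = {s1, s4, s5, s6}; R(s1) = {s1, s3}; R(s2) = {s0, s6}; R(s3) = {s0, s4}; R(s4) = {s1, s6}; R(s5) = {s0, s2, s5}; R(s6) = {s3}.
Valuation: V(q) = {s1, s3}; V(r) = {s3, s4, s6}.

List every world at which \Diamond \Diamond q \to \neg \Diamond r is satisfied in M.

Let φ = \Diamond \Diamond q \to \neg \Diamond r. Evaluate φ at each world:
  s0 (successors {s1, s4, s5, s6}): φ is false.
  s1 (successors {s1, s3}): φ is false.
  s2 (successors {s0, s6}): φ is false.
  s3 (successors {s0, s4}): φ is false.
  s4 (successors {s1, s6}): φ is false.
  s5 (successors {s0, s2, s5}): φ is true.
  s6 (successors {s3}): φ is true.
For instance, at s5:
  At s5: \Diamond \Diamond q is true, \neg \Diamond r is true, so \Diamond \Diamond q \to \neg \Diamond r is true.
    At s5: \Diamond \Diamond q requires \Diamond q at some successor in {s0, s2, s5}.
      \Diamond q holds at s0, so \Diamond \Diamond q is true at s5.
    At s5: \Diamond r is false, so \neg \Diamond r is true.
      At s5: \Diamond r requires r at some successor in {s0, s2, s5}.
        At s0: r is false.
        At s2: r is false.
        At s5: r is false.
      So \Diamond r is false at s5.
Satisfying worlds: {s5, s6}

s5, s6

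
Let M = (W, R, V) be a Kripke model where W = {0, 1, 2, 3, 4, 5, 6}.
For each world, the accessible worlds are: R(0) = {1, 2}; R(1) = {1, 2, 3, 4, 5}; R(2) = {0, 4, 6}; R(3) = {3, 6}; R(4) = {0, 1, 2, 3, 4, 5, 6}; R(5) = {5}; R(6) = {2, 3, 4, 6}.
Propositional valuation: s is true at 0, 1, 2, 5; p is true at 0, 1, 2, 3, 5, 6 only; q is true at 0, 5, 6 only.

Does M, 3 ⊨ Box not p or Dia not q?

At 3: Box not p is false, Dia not q is true, so Box not p or Dia not q is true.
  At 3: Box not p requires not p at every successor {3, 6}.
    not p fails at 3, so Box not p is false at 3.
  At 3: Dia not q requires not q at some successor in {3, 6}.
    not q holds at 3, so Dia not q is true at 3.

Yes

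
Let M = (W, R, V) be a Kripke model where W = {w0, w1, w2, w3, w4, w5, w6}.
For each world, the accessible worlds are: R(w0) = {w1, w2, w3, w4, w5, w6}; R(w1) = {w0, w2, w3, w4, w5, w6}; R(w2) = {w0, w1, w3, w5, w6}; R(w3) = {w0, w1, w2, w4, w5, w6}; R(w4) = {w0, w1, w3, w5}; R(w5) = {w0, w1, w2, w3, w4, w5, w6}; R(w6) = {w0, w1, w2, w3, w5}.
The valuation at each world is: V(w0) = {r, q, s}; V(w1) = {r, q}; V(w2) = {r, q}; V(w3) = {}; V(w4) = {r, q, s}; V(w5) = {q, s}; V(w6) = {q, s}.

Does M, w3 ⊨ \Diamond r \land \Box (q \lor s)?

Recall that \Box ψ holds at a world iff ψ holds at every accessible world, and \Diamond ψ holds iff ψ holds at some accessible world.
At w3: \Diamond r is true, \Box (q \lor s) is true, so \Diamond r \land \Box (q \lor s) is true.
  At w3: \Diamond r requires r at some successor in {w0, w1, w2, w4, w5, w6}.
    r holds at w0, so \Diamond r is true at w3.
  At w3: \Box (q \lor s) requires q \lor s at every successor {w0, w1, w2, w4, w5, w6}.
    At w0: q \lor s is true.
    At w1: q \lor s is true.
    At w2: q \lor s is true.
    At w4: q \lor s is true.
    At w5: q \lor s is true.
    At w6: q \lor s is true.
  So \Box (q \lor s) is true at w3.

Yes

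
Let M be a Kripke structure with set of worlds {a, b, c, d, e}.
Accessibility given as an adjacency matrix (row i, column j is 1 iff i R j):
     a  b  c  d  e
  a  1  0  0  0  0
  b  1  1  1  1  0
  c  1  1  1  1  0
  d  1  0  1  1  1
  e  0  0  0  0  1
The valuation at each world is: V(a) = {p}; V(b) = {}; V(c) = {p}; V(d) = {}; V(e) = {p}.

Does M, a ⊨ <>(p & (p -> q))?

Recall that <>ψ holds at a world iff ψ holds at some accessible world.
At a: <>(p & (p -> q)) requires p & (p -> q) at some successor in {a}.
  At a: p & (p -> q) is false.
So <>(p & (p -> q)) is false at a.

No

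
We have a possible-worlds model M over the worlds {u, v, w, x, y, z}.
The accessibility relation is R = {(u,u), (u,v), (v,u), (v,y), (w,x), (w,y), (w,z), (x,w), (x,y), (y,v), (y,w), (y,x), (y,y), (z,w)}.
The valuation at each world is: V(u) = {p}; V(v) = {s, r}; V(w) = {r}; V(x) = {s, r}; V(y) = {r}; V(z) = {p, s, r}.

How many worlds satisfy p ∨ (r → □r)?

5

Let φ = p ∨ (r → □r). Evaluate φ at each world:
  u (successors {u, v}): φ is true.
  v (successors {u, y}): φ is false.
  w (successors {x, y, z}): φ is true.
  x (successors {w, y}): φ is true.
  y (successors {v, w, x, y}): φ is true.
  z (successors {w}): φ is true.
For instance, at z:
  At z: p is true, r → □r is true, so p ∨ (r → □r) is true.
    At z: r is true, □r is true, so r → □r is true.
      At z: □r requires r at every successor {w}.
        At w: r is true.
      So □r is true at z.
Satisfying worlds: {u, w, x, y, z}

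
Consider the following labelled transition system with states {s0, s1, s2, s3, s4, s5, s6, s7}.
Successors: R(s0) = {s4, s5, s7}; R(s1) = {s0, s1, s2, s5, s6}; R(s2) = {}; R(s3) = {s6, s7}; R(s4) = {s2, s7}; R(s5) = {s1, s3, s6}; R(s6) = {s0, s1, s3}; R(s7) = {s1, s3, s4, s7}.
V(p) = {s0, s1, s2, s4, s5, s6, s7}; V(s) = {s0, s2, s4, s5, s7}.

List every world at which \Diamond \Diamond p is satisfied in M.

s0, s1, s3, s4, s5, s6, s7

Let φ = \Diamond \Diamond p. Evaluate φ at each world:
  s0 (successors {s4, s5, s7}): φ is true.
  s1 (successors {s0, s1, s2, s5, s6}): φ is true.
  s2 (successors ∅): φ is false.
  s3 (successors {s6, s7}): φ is true.
  s4 (successors {s2, s7}): φ is true.
  s5 (successors {s1, s3, s6}): φ is true.
  s6 (successors {s0, s1, s3}): φ is true.
  s7 (successors {s1, s3, s4, s7}): φ is true.
For instance, at s0:
  At s0: \Diamond \Diamond p requires \Diamond p at some successor in {s4, s5, s7}.
    \Diamond p holds at s4, so \Diamond \Diamond p is true at s0.
      At s4: \Diamond p requires p at some successor in {s2, s7}.
        p holds at s2, so \Diamond p is true at s4.
Satisfying worlds: {s0, s1, s3, s4, s5, s6, s7}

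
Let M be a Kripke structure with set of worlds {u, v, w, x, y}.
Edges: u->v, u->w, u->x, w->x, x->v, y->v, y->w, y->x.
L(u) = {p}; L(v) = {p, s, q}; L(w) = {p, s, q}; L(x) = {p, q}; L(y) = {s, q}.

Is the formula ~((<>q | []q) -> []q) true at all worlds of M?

No

Recall that []ψ holds at a world iff ψ holds at every accessible world, and <>ψ holds iff ψ holds at some accessible world.
Let φ = ~((<>q | []q) -> []q). Evaluate φ at each world:
  u (successors {v, w, x}): φ is false.
  v (successors ∅): φ is false.
  w (successors {x}): φ is false.
  x (successors {v}): φ is false.
  y (successors {v, w, x}): φ is false.
Detail at u (counterexample):
  At u: (<>q | []q) -> []q is true, so ~((<>q | []q) -> []q) is false.
    At u: <>q | []q is true, []q is true, so (<>q | []q) -> []q is true.
      At u: <>q is true, []q is true, so <>q | []q is true.
      At u: []q requires q at every successor {v, w, x}.
        At v: q is true.
        At w: q is true.
        At x: q is true.
      So []q is true at u.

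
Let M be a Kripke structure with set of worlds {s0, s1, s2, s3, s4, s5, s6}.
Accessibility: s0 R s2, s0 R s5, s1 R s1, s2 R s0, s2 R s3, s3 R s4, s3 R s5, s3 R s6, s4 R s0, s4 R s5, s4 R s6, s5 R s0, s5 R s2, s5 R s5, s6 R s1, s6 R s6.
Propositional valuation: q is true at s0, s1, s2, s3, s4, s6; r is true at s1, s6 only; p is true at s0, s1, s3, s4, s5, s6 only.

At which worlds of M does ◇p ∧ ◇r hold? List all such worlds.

s1, s3, s4, s6

Let φ = ◇p ∧ ◇r. Evaluate φ at each world:
  s0 (successors {s2, s5}): φ is false.
  s1 (successors {s1}): φ is true.
  s2 (successors {s0, s3}): φ is false.
  s3 (successors {s4, s5, s6}): φ is true.
  s4 (successors {s0, s5, s6}): φ is true.
  s5 (successors {s0, s2, s5}): φ is false.
  s6 (successors {s1, s6}): φ is true.
For instance, at s2:
  At s2: ◇p is true, ◇r is false, so ◇p ∧ ◇r is false.
    At s2: ◇p requires p at some successor in {s0, s3}.
      p holds at s0, so ◇p is true at s2.
    At s2: ◇r requires r at some successor in {s0, s3}.
      At s0: r is false.
      At s3: r is false.
    So ◇r is false at s2.
Satisfying worlds: {s1, s3, s4, s6}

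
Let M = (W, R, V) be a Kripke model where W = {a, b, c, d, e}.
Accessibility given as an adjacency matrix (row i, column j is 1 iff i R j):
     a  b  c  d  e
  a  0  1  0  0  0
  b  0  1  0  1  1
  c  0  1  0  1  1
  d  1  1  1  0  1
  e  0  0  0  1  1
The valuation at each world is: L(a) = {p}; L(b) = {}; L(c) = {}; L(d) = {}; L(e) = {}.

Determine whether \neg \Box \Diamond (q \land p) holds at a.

Yes

Recall that \Box ψ holds at a world iff ψ holds at every accessible world, and \Diamond ψ holds iff ψ holds at some accessible world.
At a: \Box \Diamond (q \land p) is false, so \neg \Box \Diamond (q \land p) is true.
  At a: \Box \Diamond (q \land p) requires \Diamond (q \land p) at every successor {b}.
    \Diamond (q \land p) fails at b, so \Box \Diamond (q \land p) is false at a.
      At b: \Diamond (q \land p) requires q \land p at some successor in {b, d, e}.
        At b: q \land p is false.
        At d: q \land p is false.
        At e: q \land p is false.
      So \Diamond (q \land p) is false at b.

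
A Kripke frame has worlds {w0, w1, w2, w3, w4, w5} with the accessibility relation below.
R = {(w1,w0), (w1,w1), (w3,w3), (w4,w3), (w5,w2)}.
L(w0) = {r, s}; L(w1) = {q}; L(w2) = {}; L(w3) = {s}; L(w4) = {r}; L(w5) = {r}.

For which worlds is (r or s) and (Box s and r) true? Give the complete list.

Let φ = (r or s) and (Box s and r). Evaluate φ at each world:
  w0 (successors ∅): φ is true.
  w1 (successors {w0, w1}): φ is false.
  w2 (successors ∅): φ is false.
  w3 (successors {w3}): φ is false.
  w4 (successors {w3}): φ is true.
  w5 (successors {w2}): φ is false.
For instance, at w4:
  At w4: r or s is true, Box s and r is true, so (r or s) and (Box s and r) is true.
    At w4: Box s is true, r is true, so Box s and r is true.
      At w4: Box s requires s at every successor {w3}.
        At w3: s is true.
      So Box s is true at w4.
Satisfying worlds: {w0, w4}

w0, w4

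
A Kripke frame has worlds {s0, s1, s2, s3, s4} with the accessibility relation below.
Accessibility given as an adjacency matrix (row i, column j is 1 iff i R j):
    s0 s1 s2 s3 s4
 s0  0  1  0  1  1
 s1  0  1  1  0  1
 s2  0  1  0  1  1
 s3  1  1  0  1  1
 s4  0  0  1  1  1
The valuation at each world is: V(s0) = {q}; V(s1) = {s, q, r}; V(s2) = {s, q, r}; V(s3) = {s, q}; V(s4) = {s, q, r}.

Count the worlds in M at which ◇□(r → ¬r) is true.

0

Let φ = ◇□(r → ¬r). Evaluate φ at each world:
  s0 (successors {s1, s3, s4}): φ is false.
  s1 (successors {s1, s2, s4}): φ is false.
  s2 (successors {s1, s3, s4}): φ is false.
  s3 (successors {s0, s1, s3, s4}): φ is false.
  s4 (successors {s2, s3, s4}): φ is false.
For instance, at s0:
  At s0: ◇□(r → ¬r) requires □(r → ¬r) at some successor in {s1, s3, s4}.
    At s1: □(r → ¬r) is false.
    At s3: □(r → ¬r) is false.
    At s4: □(r → ¬r) is false.
  So ◇□(r → ¬r) is false at s0.
Satisfying worlds: none.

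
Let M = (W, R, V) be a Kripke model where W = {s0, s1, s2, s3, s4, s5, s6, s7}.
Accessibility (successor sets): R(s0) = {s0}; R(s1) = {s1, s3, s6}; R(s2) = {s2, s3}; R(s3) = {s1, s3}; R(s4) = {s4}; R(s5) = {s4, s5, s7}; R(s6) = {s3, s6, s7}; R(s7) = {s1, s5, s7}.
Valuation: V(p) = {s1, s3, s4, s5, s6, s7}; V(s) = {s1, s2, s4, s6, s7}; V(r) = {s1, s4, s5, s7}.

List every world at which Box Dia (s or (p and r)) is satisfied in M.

s1, s2, s3, s4, s5, s6, s7

Let φ = Box Dia (s or (p and r)). Evaluate φ at each world:
  s0 (successors {s0}): φ is false.
  s1 (successors {s1, s3, s6}): φ is true.
  s2 (successors {s2, s3}): φ is true.
  s3 (successors {s1, s3}): φ is true.
  s4 (successors {s4}): φ is true.
  s5 (successors {s4, s5, s7}): φ is true.
  s6 (successors {s3, s6, s7}): φ is true.
  s7 (successors {s1, s5, s7}): φ is true.
For instance, at s5:
  At s5: Box Dia (s or (p and r)) requires Dia (s or (p and r)) at every successor {s4, s5, s7}.
      At s4: Dia (s or (p and r)) requires s or (p and r) at some successor in {s4}.
        s or (p and r) holds at s4, so Dia (s or (p and r)) is true at s4.
      At s5: Dia (s or (p and r)) requires s or (p and r) at some successor in {s4, s5, s7}.
        s or (p and r) holds at s4, so Dia (s or (p and r)) is true at s5.
      At s7: Dia (s or (p and r)) requires s or (p and r) at some successor in {s1, s5, s7}.
        s or (p and r) holds at s1, so Dia (s or (p and r)) is true at s7.
  So Box Dia (s or (p and r)) is true at s5.
Satisfying worlds: {s1, s2, s3, s4, s5, s6, s7}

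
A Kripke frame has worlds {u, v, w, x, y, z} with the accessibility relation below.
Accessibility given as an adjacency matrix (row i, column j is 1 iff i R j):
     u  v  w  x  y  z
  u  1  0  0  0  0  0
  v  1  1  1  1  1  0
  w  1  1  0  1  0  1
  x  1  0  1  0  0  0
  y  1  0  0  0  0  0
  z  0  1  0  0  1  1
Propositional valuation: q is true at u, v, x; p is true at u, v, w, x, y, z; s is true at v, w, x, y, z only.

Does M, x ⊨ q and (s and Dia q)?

Recall that Dia ψ holds at a world iff ψ holds at some accessible world.
At x: q is true, s and Dia q is true, so q and (s and Dia q) is true.
  At x: s is true, Dia q is true, so s and Dia q is true.
    At x: Dia q requires q at some successor in {u, w}.
      q holds at u, so Dia q is true at x.

Yes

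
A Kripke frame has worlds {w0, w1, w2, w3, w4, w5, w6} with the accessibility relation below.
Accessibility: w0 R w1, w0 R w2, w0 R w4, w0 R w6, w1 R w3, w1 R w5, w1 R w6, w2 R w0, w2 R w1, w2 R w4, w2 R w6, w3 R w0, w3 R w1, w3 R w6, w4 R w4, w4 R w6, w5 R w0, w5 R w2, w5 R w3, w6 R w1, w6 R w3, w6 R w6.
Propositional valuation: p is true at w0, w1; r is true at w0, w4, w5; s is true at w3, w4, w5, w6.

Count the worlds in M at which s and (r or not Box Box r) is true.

4

Recall that Box ψ holds at a world iff ψ holds at every accessible world, and Dia ψ holds iff ψ holds at some accessible world.
Let φ = s and (r or not Box Box r). Evaluate φ at each world:
  w0 (successors {w1, w2, w4, w6}): φ is false.
  w1 (successors {w3, w5, w6}): φ is false.
  w2 (successors {w0, w1, w4, w6}): φ is false.
  w3 (successors {w0, w1, w6}): φ is true.
  w4 (successors {w4, w6}): φ is true.
  w5 (successors {w0, w2, w3}): φ is true.
  w6 (successors {w1, w3, w6}): φ is true.
For instance, at w0:
  At w0: s is false, r or not Box Box r is true, so s and (r or not Box Box r) is false.
    At w0: r is true, not Box Box r is true, so r or not Box Box r is true.
      At w0: Box Box r is false, so not Box Box r is true.
Satisfying worlds: {w3, w4, w5, w6}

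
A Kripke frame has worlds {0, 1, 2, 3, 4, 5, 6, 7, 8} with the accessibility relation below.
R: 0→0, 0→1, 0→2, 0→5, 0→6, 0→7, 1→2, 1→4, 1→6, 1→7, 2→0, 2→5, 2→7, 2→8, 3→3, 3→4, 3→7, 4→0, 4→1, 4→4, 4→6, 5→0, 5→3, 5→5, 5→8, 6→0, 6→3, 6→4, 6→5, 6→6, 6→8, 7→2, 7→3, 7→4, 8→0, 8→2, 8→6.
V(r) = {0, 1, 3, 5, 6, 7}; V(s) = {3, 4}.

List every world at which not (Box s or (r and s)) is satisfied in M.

0, 1, 2, 4, 5, 6, 7, 8

Let φ = not (Box s or (r and s)). Evaluate φ at each world:
  0 (successors {0, 1, 2, 5, 6, 7}): φ is true.
  1 (successors {2, 4, 6, 7}): φ is true.
  2 (successors {0, 5, 7, 8}): φ is true.
  3 (successors {3, 4, 7}): φ is false.
  4 (successors {0, 1, 4, 6}): φ is true.
  5 (successors {0, 3, 5, 8}): φ is true.
  6 (successors {0, 3, 4, 5, 6, 8}): φ is true.
  7 (successors {2, 3, 4}): φ is true.
  8 (successors {0, 2, 6}): φ is true.
For instance, at 1:
  At 1: Box s or (r and s) is false, so not (Box s or (r and s)) is true.
    At 1: Box s is false, r and s is false, so Box s or (r and s) is false.
      At 1: Box s requires s at every successor {2, 4, 6, 7}.
        s fails at 2, so Box s is false at 1.
Satisfying worlds: {0, 1, 2, 4, 5, 6, 7, 8}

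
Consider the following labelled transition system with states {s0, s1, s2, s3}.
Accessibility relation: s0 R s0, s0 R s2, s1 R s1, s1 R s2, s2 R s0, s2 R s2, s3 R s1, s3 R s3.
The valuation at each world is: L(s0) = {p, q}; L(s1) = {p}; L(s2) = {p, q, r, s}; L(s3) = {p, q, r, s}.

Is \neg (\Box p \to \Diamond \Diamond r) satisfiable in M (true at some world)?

No

Let φ = \neg (\Box p \to \Diamond \Diamond r). Evaluate φ at each world:
  s0 (successors {s0, s2}): φ is false.
  s1 (successors {s1, s2}): φ is false.
  s2 (successors {s0, s2}): φ is false.
  s3 (successors {s1, s3}): φ is false.
For instance, at s0:
  At s0: \Box p \to \Diamond \Diamond r is true, so \neg (\Box p \to \Diamond \Diamond r) is false.
    At s0: \Box p is true, \Diamond \Diamond r is true, so \Box p \to \Diamond \Diamond r is true.
      At s0: \Box p requires p at every successor {s0, s2}.
        At s0: p is true.
        At s2: p is true.
      So \Box p is true at s0.
      At s0: \Diamond \Diamond r requires \Diamond r at some successor in {s0, s2}.
        \Diamond r holds at s0, so \Diamond \Diamond r is true at s0.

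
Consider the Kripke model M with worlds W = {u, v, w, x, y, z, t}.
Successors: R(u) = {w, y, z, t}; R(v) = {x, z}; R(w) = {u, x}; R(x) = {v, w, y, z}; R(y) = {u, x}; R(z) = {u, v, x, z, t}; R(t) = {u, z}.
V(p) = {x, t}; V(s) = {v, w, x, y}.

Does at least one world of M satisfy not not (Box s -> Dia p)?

Let φ = not not (Box s -> Dia p). Evaluate φ at each world:
  u (successors {w, y, z, t}): φ is true.
  v (successors {x, z}): φ is true.
  w (successors {u, x}): φ is true.
  x (successors {v, w, y, z}): φ is true.
  y (successors {u, x}): φ is true.
  z (successors {u, v, x, z, t}): φ is true.
  t (successors {u, z}): φ is true.
Detail at u (witness):
  At u: not (Box s -> Dia p) is false, so not not (Box s -> Dia p) is true.
    At u: Box s -> Dia p is true, so not (Box s -> Dia p) is false.
      At u: Box s is false, Dia p is true, so Box s -> Dia p is true.

Yes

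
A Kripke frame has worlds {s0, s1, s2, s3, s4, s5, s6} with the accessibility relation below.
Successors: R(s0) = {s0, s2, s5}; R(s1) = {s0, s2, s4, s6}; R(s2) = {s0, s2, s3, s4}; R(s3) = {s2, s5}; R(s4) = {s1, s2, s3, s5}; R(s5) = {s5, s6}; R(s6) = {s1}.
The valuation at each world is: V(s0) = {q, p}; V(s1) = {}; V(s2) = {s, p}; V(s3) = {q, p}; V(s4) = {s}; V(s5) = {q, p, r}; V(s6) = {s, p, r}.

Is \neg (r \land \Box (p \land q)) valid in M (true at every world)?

Yes

Let φ = \neg (r \land \Box (p \land q)). Evaluate φ at each world:
  s0 (successors {s0, s2, s5}): φ is true.
  s1 (successors {s0, s2, s4, s6}): φ is true.
  s2 (successors {s0, s2, s3, s4}): φ is true.
  s3 (successors {s2, s5}): φ is true.
  s4 (successors {s1, s2, s3, s5}): φ is true.
  s5 (successors {s5, s6}): φ is true.
  s6 (successors {s1}): φ is true.
For instance, at s4:
  At s4: r \land \Box (p \land q) is false, so \neg (r \land \Box (p \land q)) is true.
    At s4: r is false, \Box (p \land q) is false, so r \land \Box (p \land q) is false.
      At s4: \Box (p \land q) requires p \land q at every successor {s1, s2, s3, s5}.
        p \land q fails at s1, so \Box (p \land q) is false at s4.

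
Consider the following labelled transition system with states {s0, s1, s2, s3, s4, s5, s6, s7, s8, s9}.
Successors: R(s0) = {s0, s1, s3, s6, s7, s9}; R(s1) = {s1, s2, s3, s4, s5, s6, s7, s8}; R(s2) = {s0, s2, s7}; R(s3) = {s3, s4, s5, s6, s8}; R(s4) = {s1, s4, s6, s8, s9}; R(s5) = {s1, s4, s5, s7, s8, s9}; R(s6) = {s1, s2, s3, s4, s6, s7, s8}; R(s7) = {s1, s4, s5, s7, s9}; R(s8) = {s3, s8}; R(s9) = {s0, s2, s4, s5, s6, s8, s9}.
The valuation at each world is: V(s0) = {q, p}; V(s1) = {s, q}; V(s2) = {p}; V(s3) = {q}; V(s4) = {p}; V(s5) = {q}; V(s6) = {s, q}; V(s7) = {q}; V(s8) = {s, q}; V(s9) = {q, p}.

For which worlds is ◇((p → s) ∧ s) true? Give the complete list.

Recall that ◇ψ holds at a world iff ψ holds at some accessible world.
Let φ = ◇((p → s) ∧ s). Evaluate φ at each world:
  s0 (successors {s0, s1, s3, s6, s7, s9}): φ is true.
  s1 (successors {s1, s2, s3, s4, s5, s6, s7, s8}): φ is true.
  s2 (successors {s0, s2, s7}): φ is false.
  s3 (successors {s3, s4, s5, s6, s8}): φ is true.
  s4 (successors {s1, s4, s6, s8, s9}): φ is true.
  s5 (successors {s1, s4, s5, s7, s8, s9}): φ is true.
  s6 (successors {s1, s2, s3, s4, s6, s7, s8}): φ is true.
  s7 (successors {s1, s4, s5, s7, s9}): φ is true.
  s8 (successors {s3, s8}): φ is true.
  s9 (successors {s0, s2, s4, s5, s6, s8, s9}): φ is true.
For instance, at s1:
  At s1: ◇((p → s) ∧ s) requires (p → s) ∧ s at some successor in {s1, s2, s3, s4, s5, s6, s7, s8}.
    (p → s) ∧ s holds at s1, so ◇((p → s) ∧ s) is true at s1.
Satisfying worlds: {s0, s1, s3, s4, s5, s6, s7, s8, s9}

s0, s1, s3, s4, s5, s6, s7, s8, s9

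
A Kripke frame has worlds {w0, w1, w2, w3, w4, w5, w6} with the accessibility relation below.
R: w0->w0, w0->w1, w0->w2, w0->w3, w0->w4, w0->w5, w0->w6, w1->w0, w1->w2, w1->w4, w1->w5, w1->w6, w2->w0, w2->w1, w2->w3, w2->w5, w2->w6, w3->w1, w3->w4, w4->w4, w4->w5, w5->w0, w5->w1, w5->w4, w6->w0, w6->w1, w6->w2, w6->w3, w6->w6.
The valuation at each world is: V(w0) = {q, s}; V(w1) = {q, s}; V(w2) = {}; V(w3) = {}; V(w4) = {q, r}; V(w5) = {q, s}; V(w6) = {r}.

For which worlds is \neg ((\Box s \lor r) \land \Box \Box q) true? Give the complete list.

w0, w1, w2, w3, w5, w6

Let φ = \neg ((\Box s \lor r) \land \Box \Box q). Evaluate φ at each world:
  w0 (successors {w0, w1, w2, w3, w4, w5, w6}): φ is true.
  w1 (successors {w0, w2, w4, w5, w6}): φ is true.
  w2 (successors {w0, w1, w3, w5, w6}): φ is true.
  w3 (successors {w1, w4}): φ is true.
  w4 (successors {w4, w5}): φ is false.
  w5 (successors {w0, w1, w4}): φ is true.
  w6 (successors {w0, w1, w2, w3, w6}): φ is true.
For instance, at w1:
  At w1: (\Box s \lor r) \land \Box \Box q is false, so \neg ((\Box s \lor r) \land \Box \Box q) is true.
    At w1: \Box s \lor r is false, \Box \Box q is false, so (\Box s \lor r) \land \Box \Box q is false.
      At w1: \Box s is false, r is false, so \Box s \lor r is false.
      At w1: \Box \Box q requires \Box q at every successor {w0, w2, w4, w5, w6}.
        \Box q fails at w0, so \Box \Box q is false at w1.
Satisfying worlds: {w0, w1, w2, w3, w5, w6}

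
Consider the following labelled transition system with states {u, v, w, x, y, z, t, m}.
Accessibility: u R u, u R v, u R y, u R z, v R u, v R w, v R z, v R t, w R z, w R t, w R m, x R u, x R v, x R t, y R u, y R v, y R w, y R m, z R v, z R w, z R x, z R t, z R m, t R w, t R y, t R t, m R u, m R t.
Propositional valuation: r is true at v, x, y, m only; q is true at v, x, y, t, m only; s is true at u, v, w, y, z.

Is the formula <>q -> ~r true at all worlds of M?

No

Let φ = <>q -> ~r. Evaluate φ at each world:
  u (successors {u, v, y, z}): φ is true.
  v (successors {u, w, z, t}): φ is false.
  w (successors {z, t, m}): φ is true.
  x (successors {u, v, t}): φ is false.
  y (successors {u, v, w, m}): φ is false.
  z (successors {v, w, x, t, m}): φ is true.
  t (successors {w, y, t}): φ is true.
  m (successors {u, t}): φ is false.
Detail at v (counterexample):
  At v: <>q is true, ~r is false, so <>q -> ~r is false.
    At v: <>q requires q at some successor in {u, w, z, t}.
      q holds at t, so <>q is true at v.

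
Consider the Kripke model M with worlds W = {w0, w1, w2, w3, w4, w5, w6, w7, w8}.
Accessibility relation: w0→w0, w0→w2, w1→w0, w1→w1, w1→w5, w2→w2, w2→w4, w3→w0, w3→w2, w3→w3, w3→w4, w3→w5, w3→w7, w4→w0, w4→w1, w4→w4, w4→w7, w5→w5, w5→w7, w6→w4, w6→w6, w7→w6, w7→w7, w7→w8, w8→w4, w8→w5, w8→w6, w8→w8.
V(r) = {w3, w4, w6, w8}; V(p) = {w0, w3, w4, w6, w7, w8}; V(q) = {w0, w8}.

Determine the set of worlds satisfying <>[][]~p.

none

Recall that []ψ holds at a world iff ψ holds at every accessible world, and <>ψ holds iff ψ holds at some accessible world.
Let φ = <>[][]~p. Evaluate φ at each world:
  w0 (successors {w0, w2}): φ is false.
  w1 (successors {w0, w1, w5}): φ is false.
  w2 (successors {w2, w4}): φ is false.
  w3 (successors {w0, w2, w3, w4, w5, w7}): φ is false.
  w4 (successors {w0, w1, w4, w7}): φ is false.
  w5 (successors {w5, w7}): φ is false.
  w6 (successors {w4, w6}): φ is false.
  w7 (successors {w6, w7, w8}): φ is false.
  w8 (successors {w4, w5, w6, w8}): φ is false.
For instance, at w0:
  At w0: <>[][]~p requires [][]~p at some successor in {w0, w2}.
    At w0: [][]~p is false.
    At w2: [][]~p is false.
  So <>[][]~p is false at w0.
Satisfying worlds: none.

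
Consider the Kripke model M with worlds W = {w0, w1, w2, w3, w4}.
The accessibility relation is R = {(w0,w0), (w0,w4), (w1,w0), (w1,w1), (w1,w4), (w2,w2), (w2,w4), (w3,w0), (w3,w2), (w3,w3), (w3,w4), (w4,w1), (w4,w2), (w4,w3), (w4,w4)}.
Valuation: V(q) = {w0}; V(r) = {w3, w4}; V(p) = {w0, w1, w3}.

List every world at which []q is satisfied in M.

none

Let φ = []q. Evaluate φ at each world:
  w0 (successors {w0, w4}): φ is false.
  w1 (successors {w0, w1, w4}): φ is false.
  w2 (successors {w2, w4}): φ is false.
  w3 (successors {w0, w2, w3, w4}): φ is false.
  w4 (successors {w1, w2, w3, w4}): φ is false.
For instance, at w3:
  At w3: []q requires q at every successor {w0, w2, w3, w4}.
    q fails at w2, so []q is false at w3.
Satisfying worlds: none.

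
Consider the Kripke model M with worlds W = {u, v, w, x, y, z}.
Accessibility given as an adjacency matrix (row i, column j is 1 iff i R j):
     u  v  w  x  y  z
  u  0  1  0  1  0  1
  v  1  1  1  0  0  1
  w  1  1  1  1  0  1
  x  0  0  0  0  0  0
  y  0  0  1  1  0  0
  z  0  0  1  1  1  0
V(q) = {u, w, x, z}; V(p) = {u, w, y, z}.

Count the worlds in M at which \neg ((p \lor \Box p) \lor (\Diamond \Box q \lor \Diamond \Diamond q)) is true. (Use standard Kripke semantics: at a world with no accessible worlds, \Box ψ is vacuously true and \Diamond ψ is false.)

0

Let φ = \neg ((p \lor \Box p) \lor (\Diamond \Box q \lor \Diamond \Diamond q)). Evaluate φ at each world:
  u (successors {v, x, z}): φ is false.
  v (successors {u, v, w, z}): φ is false.
  w (successors {u, v, w, x, z}): φ is false.
  x (successors ∅): φ is false.
  y (successors {w, x}): φ is false.
  z (successors {w, x, y}): φ is false.
For instance, at w:
  At w: (p \lor \Box p) \lor (\Diamond \Box q \lor \Diamond \Diamond q) is true, so \neg ((p \lor \Box p) \lor (\Diamond \Box q \lor \Diamond \Diamond q)) is false.
    At w: p \lor \Box p is true, \Diamond \Box q \lor \Diamond \Diamond q is true, so (p \lor \Box p) \lor (\Diamond \Box q \lor \Diamond \Diamond q) is true.
      At w: p is true, \Box p is false, so p \lor \Box p is true.
      At w: \Diamond \Box q is true, \Diamond \Diamond q is true, so \Diamond \Box q \lor \Diamond \Diamond q is true.
Satisfying worlds: none.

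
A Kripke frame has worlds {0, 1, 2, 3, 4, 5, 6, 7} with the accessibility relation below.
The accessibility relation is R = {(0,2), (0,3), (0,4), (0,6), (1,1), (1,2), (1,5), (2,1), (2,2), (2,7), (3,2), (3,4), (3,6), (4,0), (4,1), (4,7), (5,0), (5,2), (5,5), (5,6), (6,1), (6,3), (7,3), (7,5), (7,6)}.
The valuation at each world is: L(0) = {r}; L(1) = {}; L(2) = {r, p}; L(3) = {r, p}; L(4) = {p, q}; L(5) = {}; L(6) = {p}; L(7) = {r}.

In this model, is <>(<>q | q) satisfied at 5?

At 5: <>(<>q | q) requires <>q | q at some successor in {0, 2, 5, 6}.
  <>q | q holds at 0, so <>(<>q | q) is true at 5.
    At 0: <>q is true, q is false, so <>q | q is true.
      At 0: <>q requires q at some successor in {2, 3, 4, 6}.
        q holds at 4, so <>q is true at 0.

Yes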